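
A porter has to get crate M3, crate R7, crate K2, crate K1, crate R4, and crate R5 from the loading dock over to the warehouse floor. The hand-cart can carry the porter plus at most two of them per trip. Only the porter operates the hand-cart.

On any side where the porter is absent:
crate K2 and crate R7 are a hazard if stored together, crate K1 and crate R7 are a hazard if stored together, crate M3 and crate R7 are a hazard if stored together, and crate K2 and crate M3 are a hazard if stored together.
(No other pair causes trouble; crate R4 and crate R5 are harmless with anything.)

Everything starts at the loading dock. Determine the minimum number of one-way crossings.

Counting alone: the porter can take at most 2 across per trip to the warehouse floor, so moving all 6 needs at least 3 loaded trips out, with a return between consecutive ones — at least 5 crossings.
The safety rule pushes this higher. Following every safe sequence of crossings, the most of the 6 that can be at the warehouse floor as the hand-cart arrives there on crossings 5, 7 is 4, 5 respectively — never all 6.
So no plan with fewer than 9 crossings exists, and this one achieves 9:
1. Porter goes to the warehouse floor with crate M3 and crate R7.  [the loading dock: crate K1, crate K2, crate R4, crate R5 | the warehouse floor: crate M3, crate R7]
2. Porter goes back to the loading dock with crate M3.  [the loading dock: crate K1, crate K2, crate M3, crate R4, crate R5 | the warehouse floor: crate R7]
3. Porter goes to the warehouse floor with crate K1 and crate M3.  [the loading dock: crate K2, crate R4, crate R5 | the warehouse floor: crate K1, crate M3, crate R7]
4. Porter goes back to the loading dock with crate R7.  [the loading dock: crate K2, crate R4, crate R5, crate R7 | the warehouse floor: crate K1, crate M3]
5. Porter goes to the warehouse floor with crate R4 and crate R7.  [the loading dock: crate K2, crate R5 | the warehouse floor: crate K1, crate M3, crate R4, crate R7]
6. Porter goes back to the loading dock with crate R7.  [the loading dock: crate K2, crate R5, crate R7 | the warehouse floor: crate K1, crate M3, crate R4]
7. Porter goes to the warehouse floor with crate R5 and crate R7.  [the loading dock: crate K2 | the warehouse floor: crate K1, crate M3, crate R4, crate R5, crate R7]
8. Porter goes back to the loading dock with crate R7.  [the loading dock: crate K2, crate R7 | the warehouse floor: crate K1, crate M3, crate R4, crate R5]
9. Porter goes to the warehouse floor with crate K2 and crate R7.  [the loading dock: — | the warehouse floor: crate K1, crate K2, crate M3, crate R4, crate R5, crate R7]

9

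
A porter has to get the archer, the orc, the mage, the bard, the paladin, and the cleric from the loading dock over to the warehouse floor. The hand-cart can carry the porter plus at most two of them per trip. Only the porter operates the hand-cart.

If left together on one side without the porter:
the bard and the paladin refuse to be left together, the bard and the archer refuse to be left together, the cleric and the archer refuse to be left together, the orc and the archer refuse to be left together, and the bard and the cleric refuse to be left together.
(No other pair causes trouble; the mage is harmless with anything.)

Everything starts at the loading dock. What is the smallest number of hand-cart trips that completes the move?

9

Counting alone: the porter can take at most 2 across per trip to the warehouse floor, so moving all 6 needs at least 3 loaded trips out, with a return between consecutive ones — at least 5 crossings.
The safety rule pushes this higher. Following every safe sequence of crossings, the most of the 6 that can be at the warehouse floor as the hand-cart arrives there on crossings 5, 7 is 4, 5 respectively — never all 6.
So no plan with fewer than 9 crossings exists, and this one achieves 9:
1. Porter goes to the warehouse floor with the archer and the bard.  [the loading dock: the cleric, the mage, the orc, the paladin | the warehouse floor: the archer, the bard]
2. Porter goes back to the loading dock with the archer.  [the loading dock: the archer, the cleric, the mage, the orc, the paladin | the warehouse floor: the bard]
3. Porter goes to the warehouse floor with the archer and the orc.  [the loading dock: the cleric, the mage, the paladin | the warehouse floor: the archer, the bard, the orc]
4. Porter goes back to the loading dock with the archer.  [the loading dock: the archer, the cleric, the mage, the paladin | the warehouse floor: the bard, the orc]
5. Porter goes to the warehouse floor with the archer and the mage.  [the loading dock: the cleric, the paladin | the warehouse floor: the archer, the bard, the mage, the orc]
6. Porter goes back to the loading dock with the archer.  [the loading dock: the archer, the cleric, the paladin | the warehouse floor: the bard, the mage, the orc]
7. Porter goes to the warehouse floor with the cleric and the paladin.  [the loading dock: the archer | the warehouse floor: the bard, the cleric, the mage, the orc, the paladin]
8. Porter goes back to the loading dock with the bard.  [the loading dock: the archer, the bard | the warehouse floor: the cleric, the mage, the orc, the paladin]
9. Porter goes to the warehouse floor with the archer and the bard.  [the loading dock: — | the warehouse floor: the archer, the bard, the cleric, the mage, the orc, the paladin]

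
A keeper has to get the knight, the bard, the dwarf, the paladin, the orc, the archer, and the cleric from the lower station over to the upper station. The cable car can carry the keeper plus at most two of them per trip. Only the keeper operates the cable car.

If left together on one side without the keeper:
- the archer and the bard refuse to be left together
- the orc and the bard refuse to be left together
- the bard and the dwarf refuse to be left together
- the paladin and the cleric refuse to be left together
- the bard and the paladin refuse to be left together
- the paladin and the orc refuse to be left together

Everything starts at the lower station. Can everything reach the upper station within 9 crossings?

Counting alone: the keeper can take at most 2 across per trip to the upper station, so moving all 7 needs at least 4 loaded trips out, with a return between consecutive ones — at least 7 crossings.
The safety rule pushes this higher. Following every safe sequence of crossings, the most of the 7 that can be at the upper station as the cable car arrives there on crossings 7, 9 is 5, 6 respectively — never all 7.
So the move cannot be finished within 9 crossings. (The shortest complete plan takes 11:)
1. Keeper goes to the upper station with the bard and the paladin.
2. Keeper goes back to the lower station with the bard.
3. Keeper goes to the upper station with the bard and the knight.
4. Keeper goes back to the lower station with the bard.
5. Keeper goes to the upper station with the bard and the dwarf.
6. Keeper goes back to the lower station with the bard.
7. Keeper goes to the upper station with the archer and the bard.
8. Keeper goes back to the lower station with the bard.
9. Keeper goes to the upper station with the cleric and the orc.
10. Keeper goes back to the lower station with the paladin.
11. Keeper goes to the upper station with the bard and the paladin.

No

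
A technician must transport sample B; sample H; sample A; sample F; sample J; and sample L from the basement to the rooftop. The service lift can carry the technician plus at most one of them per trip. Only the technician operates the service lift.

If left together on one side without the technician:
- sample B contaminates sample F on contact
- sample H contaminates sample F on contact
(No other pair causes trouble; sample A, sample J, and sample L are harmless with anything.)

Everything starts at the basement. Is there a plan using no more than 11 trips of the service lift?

Counting alone: the technician can take at most 1 across per trip to the rooftop, so moving all 6 needs at least 6 loaded trips out, with a return between consecutive ones — at least 11 crossings.
The safety rule pushes this higher. Following every safe sequence of crossings, the most of the 6 that can be at the rooftop as the service lift arrives there on crossing 11 is 5 — never all 6.
So the move cannot be finished within 11 crossings. (The shortest complete plan takes 13:)
1. Technician goes to the rooftop with sample F.  [the basement: sample A, sample B, sample H, sample J, sample L | the rooftop: sample F]
2. Technician goes back to the basement alone.  [the basement: sample A, sample B, sample H, sample J, sample L | the rooftop: sample F]
3. Technician goes to the rooftop with sample B.  [the basement: sample A, sample H, sample J, sample L | the rooftop: sample B, sample F]
4. Technician goes back to the basement with sample F.  [the basement: sample A, sample F, sample H, sample J, sample L | the rooftop: sample B]
5. Technician goes to the rooftop with sample H.  [the basement: sample A, sample F, sample J, sample L | the rooftop: sample B, sample H]
6. Technician goes back to the basement alone.  [the basement: sample A, sample F, sample J, sample L | the rooftop: sample B, sample H]
7. Technician goes to the rooftop with sample A.  [the basement: sample F, sample J, sample L | the rooftop: sample A, sample B, sample H]
8. Technician goes back to the basement alone.  [the basement: sample F, sample J, sample L | the rooftop: sample A, sample B, sample H]
9. Technician goes to the rooftop with sample J.  [the basement: sample F, sample L | the rooftop: sample A, sample B, sample H, sample J]
10. Technician goes back to the basement alone.  [the basement: sample F, sample L | the rooftop: sample A, sample B, sample H, sample J]
11. Technician goes to the rooftop with sample L.  [the basement: sample F | the rooftop: sample A, sample B, sample H, sample J, sample L]
12. Technician goes back to the basement alone.  [the basement: sample F | the rooftop: sample A, sample B, sample H, sample J, sample L]
13. Technician goes to the rooftop with sample F.  [the basement: — | the rooftop: sample A, sample B, sample F, sample H, sample J, sample L]

No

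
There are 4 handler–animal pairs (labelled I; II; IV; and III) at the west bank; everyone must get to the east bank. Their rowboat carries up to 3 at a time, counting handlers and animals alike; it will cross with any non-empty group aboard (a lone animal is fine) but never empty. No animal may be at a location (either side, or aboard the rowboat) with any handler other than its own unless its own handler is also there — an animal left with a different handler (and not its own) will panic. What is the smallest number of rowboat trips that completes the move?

9

Counting alone: each trip to the east bank takes at most 3 across and each return brings at least 1 back, so after t trips out (and t−1 returns) at most 3t − (t−1) of the 8 are across; that first reaches 8 at t = 4, so at least 7 crossings are needed.
The safety rule pushes this higher. Following every safe sequence of crossings, the most of the 8 that can be at the east bank as the rowboat arrives there on crossing 7 is 7 — never all 8.
So no plan with fewer than 9 crossings exists, and this one achieves 9:
1. animal I and handler I cross → the east bank.
2. handler I crosses ← the west bank.
3. animal II, handler I, and handler II cross → the east bank.
4. animal I and handler I cross ← the west bank.
5. handler I, handler III, and handler IV cross → the east bank.
6. animal II crosses ← the west bank.
7. animal I and animal II cross → the east bank.
8. animal I crosses ← the west bank.
9. animal I, animal III, and animal IV cross → the east bank.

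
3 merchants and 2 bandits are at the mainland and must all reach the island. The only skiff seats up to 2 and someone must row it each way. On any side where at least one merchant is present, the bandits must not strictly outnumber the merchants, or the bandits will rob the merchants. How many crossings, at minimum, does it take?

7

Counting alone: each trip to the island takes at most 2 across and each return brings at least 1 back, so after t trips out (and t−1 returns) at most 2t − (t−1) of the 5 are across; that first reaches 5 at t = 4, so at least 7 crossings are needed.
The plan below uses exactly 7 crossings, so it is optimal:
1. 2 bandits → the island.  (the mainland: 3M 0B; the island: 0M 2B)
2. 1 bandit ← the mainland.  (the mainland: 3M 1B; the island: 0M 1B)
3. 2 merchants → the island.  (the mainland: 1M 1B; the island: 2M 1B)
4. 1 merchant ← the mainland.  (the mainland: 2M 1B; the island: 1M 1B)
5. 1 merchant and 1 bandit → the island.  (the mainland: 1M 0B; the island: 2M 2B)
6. 1 bandit ← the mainland.  (the mainland: 1M 1B; the island: 2M 1B)
7. 1 merchant and 1 bandit → the island.  (the mainland: 0M 0B; the island: 3M 2B)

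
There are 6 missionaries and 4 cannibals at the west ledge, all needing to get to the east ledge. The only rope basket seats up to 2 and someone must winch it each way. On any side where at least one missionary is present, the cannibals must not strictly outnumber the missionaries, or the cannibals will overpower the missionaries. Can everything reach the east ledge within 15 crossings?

Counting alone: each trip to the east ledge takes at most 2 across and each return brings at least 1 back, so after t trips out (and t−1 returns) at most 2t − (t−1) of the 10 are across; that first reaches 10 at t = 9, so at least 17 crossings are needed.
Since 15 < 17, 15 crossings cannot be enough. (The shortest complete plan in fact takes 17:)
1. 2 cannibals → the east ledge.  (the west ledge: 6M 2C; the east ledge: 0M 2C)
2. 1 cannibal ← the west ledge.  (the west ledge: 6M 3C; the east ledge: 0M 1C)
3. 2 cannibals → the east ledge.  (the west ledge: 6M 1C; the east ledge: 0M 3C)
4. 1 cannibal ← the west ledge.  (the west ledge: 6M 2C; the east ledge: 0M 2C)
5. 2 missionaries → the east ledge.  (the west ledge: 4M 2C; the east ledge: 2M 2C)
6. 1 cannibal ← the west ledge.  (the west ledge: 4M 3C; the east ledge: 2M 1C)
7. 1 missionary and 1 cannibal → the east ledge.  (the west ledge: 3M 2C; the east ledge: 3M 2C)
8. 1 cannibal ← the west ledge.  (the west ledge: 3M 3C; the east ledge: 3M 1C)
9. 2 cannibals → the east ledge.  (the west ledge: 3M 1C; the east ledge: 3M 3C)
10. 1 cannibal ← the west ledge.  (the west ledge: 3M 2C; the east ledge: 3M 2C)
11. 1 missionary and 1 cannibal → the east ledge.  (the west ledge: 2M 1C; the east ledge: 4M 3C)
12. 1 cannibal ← the west ledge.  (the west ledge: 2M 2C; the east ledge: 4M 2C)
13. 2 cannibals → the east ledge.  (the west ledge: 2M 0C; the east ledge: 4M 4C)
14. 1 cannibal ← the west ledge.  (the west ledge: 2M 1C; the east ledge: 4M 3C)
15. 1 missionary and 1 cannibal → the east ledge.  (the west ledge: 1M 0C; the east ledge: 5M 4C)
16. 1 cannibal ← the west ledge.  (the west ledge: 1M 1C; the east ledge: 5M 3C)
17. 1 missionary and 1 cannibal → the east ledge.  (the west ledge: 0M 0C; the east ledge: 6M 4C)

No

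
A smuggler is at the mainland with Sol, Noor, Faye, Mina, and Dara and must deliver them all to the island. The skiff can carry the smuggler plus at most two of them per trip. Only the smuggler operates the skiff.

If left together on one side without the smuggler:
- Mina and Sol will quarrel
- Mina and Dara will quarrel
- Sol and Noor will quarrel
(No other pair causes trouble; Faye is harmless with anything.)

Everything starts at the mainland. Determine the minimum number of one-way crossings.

5

Counting alone: the smuggler can take at most 2 across per trip to the island, so moving all 5 needs at least 3 loaded trips out, with a return between consecutive ones — at least 5 crossings.
The plan below uses exactly 5 crossings, so it is optimal:
1. Smuggler goes to the island with Mina and Sol.  [the mainland: Dara, Faye, Noor | the island: Mina, Sol]
2. Smuggler goes back to the mainland with Sol.  [the mainland: Dara, Faye, Noor, Sol | the island: Mina]
3. Smuggler goes to the island with Faye and Noor.  [the mainland: Dara, Sol | the island: Faye, Mina, Noor]
4. Smuggler goes back to the mainland alone.  [the mainland: Dara, Sol | the island: Faye, Mina, Noor]
5. Smuggler goes to the island with Dara and Sol.  [the mainland: — | the island: Dara, Faye, Mina, Noor, Sol]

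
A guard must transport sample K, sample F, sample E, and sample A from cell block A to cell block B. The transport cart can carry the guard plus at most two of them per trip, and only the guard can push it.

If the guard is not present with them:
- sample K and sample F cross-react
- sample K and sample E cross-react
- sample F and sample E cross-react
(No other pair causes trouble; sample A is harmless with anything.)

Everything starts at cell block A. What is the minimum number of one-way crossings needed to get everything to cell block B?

5

Counting alone: the guard can take at most 2 across per trip to cell block B, so moving all 4 needs at least 2 loaded trips out, with a return between consecutive ones — at least 3 crossings.
The safety rule pushes this higher. Following every safe sequence of crossings, the most of the 4 that can be at cell block B as the transport cart arrives there on crossing 3 is 3 — never all 4.
So no plan with fewer than 5 crossings exists, and this one achieves 5:
1. Guard goes to cell block B with sample F and sample K.
2. Guard goes back to cell block A with sample K.
3. Guard goes to cell block B with sample A and sample K.
4. Guard goes back to cell block A with sample K.
5. Guard goes to cell block B with sample E and sample K.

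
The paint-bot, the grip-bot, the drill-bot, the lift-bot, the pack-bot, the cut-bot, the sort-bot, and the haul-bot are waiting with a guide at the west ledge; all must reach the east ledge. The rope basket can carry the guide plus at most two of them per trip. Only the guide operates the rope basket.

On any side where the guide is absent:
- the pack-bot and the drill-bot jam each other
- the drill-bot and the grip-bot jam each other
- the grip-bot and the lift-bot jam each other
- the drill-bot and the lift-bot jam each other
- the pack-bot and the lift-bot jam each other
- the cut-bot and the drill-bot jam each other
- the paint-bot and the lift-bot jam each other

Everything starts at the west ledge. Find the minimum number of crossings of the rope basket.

13

Counting alone: the guide can take at most 2 across per trip to the east ledge, so moving all 8 needs at least 4 loaded trips out, with a return between consecutive ones — at least 7 crossings.
The safety rule pushes this higher. Following every safe sequence of crossings, the most of the 8 that can be at the east ledge as the rope basket arrives there on crossings 7, 9, 11 is 5, 6, 7 respectively — never all 8.
So no plan with fewer than 13 crossings exists, and this one achieves 13:
1. Guide goes to the east ledge with the drill-bot and the lift-bot.
2. Guide goes back to the west ledge with the drill-bot.
3. Guide goes to the east ledge with the drill-bot and the paint-bot.
4. Guide goes back to the west ledge with the lift-bot.
5. Guide goes to the east ledge with the grip-bot and the pack-bot.
6. Guide goes back to the west ledge with the drill-bot.
7. Guide goes to the east ledge with the cut-bot and the drill-bot.
8. Guide goes back to the west ledge with the drill-bot.
9. Guide goes to the east ledge with the drill-bot and the sort-bot.
10. Guide goes back to the west ledge with the drill-bot.
11. Guide goes to the east ledge with the drill-bot and the haul-bot.
12. Guide goes back to the west ledge with the drill-bot.
13. Guide goes to the east ledge with the drill-bot and the lift-bot.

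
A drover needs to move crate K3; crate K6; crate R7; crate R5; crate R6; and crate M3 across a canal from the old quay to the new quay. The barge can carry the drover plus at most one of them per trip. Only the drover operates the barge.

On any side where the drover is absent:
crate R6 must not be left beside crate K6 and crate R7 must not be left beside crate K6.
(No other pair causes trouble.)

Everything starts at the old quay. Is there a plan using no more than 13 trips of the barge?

Yes

Yes — this plan uses 13 crossings (≤ 13):
1. Drover goes to the new quay with crate K6.
2. Drover goes back to the old quay alone.
3. Drover goes to the new quay with crate K3.
4. Drover goes back to the old quay alone.
5. Drover goes to the new quay with crate R7.
6. Drover goes back to the old quay with crate K6.
7. Drover goes to the new quay with crate R6.
8. Drover goes back to the old quay alone.
9. Drover goes to the new quay with crate R5.
10. Drover goes back to the old quay alone.
11. Drover goes to the new quay with crate M3.
12. Drover goes back to the old quay alone.
13. Drover goes to the new quay with crate K6.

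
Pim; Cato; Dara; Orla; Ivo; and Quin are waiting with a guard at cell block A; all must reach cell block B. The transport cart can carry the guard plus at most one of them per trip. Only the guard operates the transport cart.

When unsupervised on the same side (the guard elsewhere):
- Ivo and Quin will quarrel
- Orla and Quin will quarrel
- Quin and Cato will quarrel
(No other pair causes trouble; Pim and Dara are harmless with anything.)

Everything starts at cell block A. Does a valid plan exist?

No

Following every safe sequence of crossings from the start, the most of the 6 that can be at cell block B as the transport cart arrives there on crossings 1, 3, 5, 7 is 1, 2, 3, 4 respectively; the best ever achieved is 4 of 6.
From crossing 9 on, no configuration arises that was not already reachable earlier: only 36 distinct safe configurations (who is on which side, and where the transport cart is) can ever be reached, none of them has everyone across, and every continuation just revisits them. So no valid plan exists.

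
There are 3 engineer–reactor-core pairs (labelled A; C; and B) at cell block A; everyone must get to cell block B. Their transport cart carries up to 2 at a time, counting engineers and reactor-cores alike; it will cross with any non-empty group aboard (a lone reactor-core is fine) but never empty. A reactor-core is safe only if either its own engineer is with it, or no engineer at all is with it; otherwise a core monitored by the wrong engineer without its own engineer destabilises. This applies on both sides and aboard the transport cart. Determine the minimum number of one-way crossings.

11

Counting alone: each trip to cell block B takes at most 2 across and each return brings at least 1 back, so after t trips out (and t−1 returns) at most 2t − (t−1) of the 6 are across; that first reaches 6 at t = 5, so at least 9 crossings are needed.
The safety rule pushes this higher. Following every safe sequence of crossings, the most of the 6 that can be at cell block B as the transport cart arrives there on crossing 9 is 5 — never all 6.
So no plan with fewer than 11 crossings exists, and this one achieves 11:
1. engineer A and reactor-core A cross → cell block B.
2. engineer A crosses ← cell block A.
3. reactor-core B and reactor-core C cross → cell block B.
4. reactor-core A crosses ← cell block A.
5. engineer B and engineer C cross → cell block B.
6. engineer C and reactor-core C cross ← cell block A.
7. engineer A and engineer C cross → cell block B.
8. reactor-core B crosses ← cell block A.
9. reactor-core A and reactor-core C cross → cell block B.
10. engineer B crosses ← cell block A.
11. engineer B and reactor-core B cross → cell block B.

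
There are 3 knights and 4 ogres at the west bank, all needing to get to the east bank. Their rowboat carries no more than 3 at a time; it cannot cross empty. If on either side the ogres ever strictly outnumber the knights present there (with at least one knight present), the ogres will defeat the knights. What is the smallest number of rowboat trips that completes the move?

impossible

The ogres already outnumber the knights at the west bank before anyone moves, so the starting position itself is disallowed.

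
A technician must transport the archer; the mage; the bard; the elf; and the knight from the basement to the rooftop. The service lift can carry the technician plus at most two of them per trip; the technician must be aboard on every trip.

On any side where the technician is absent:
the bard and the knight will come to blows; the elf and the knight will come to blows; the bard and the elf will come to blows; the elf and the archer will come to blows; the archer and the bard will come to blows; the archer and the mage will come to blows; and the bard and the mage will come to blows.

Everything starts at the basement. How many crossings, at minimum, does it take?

impossible

Whatever the first load, the items left behind include a forbidden pair without the technician. No opening move is safe, so no plan exists.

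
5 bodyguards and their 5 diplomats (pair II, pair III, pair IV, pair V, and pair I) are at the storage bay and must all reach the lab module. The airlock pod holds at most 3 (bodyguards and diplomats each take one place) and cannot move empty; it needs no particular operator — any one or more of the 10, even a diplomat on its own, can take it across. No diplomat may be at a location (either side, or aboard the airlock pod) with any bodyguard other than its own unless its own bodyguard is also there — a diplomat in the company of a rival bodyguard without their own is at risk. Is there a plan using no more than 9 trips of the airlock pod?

Counting alone: each trip to the lab module takes at most 3 across and each return brings at least 1 back, so after t trips out (and t−1 returns) at most 3t − (t−1) of the 10 are across; that first reaches 10 at t = 5, so at least 9 crossings are needed.
The safety rule pushes this higher. Following every safe sequence of crossings, the most of the 10 that can be at the lab module as the airlock pod arrives there on crossing 9 is 9 — never all 10.
So the move cannot be finished within 9 crossings. (The shortest complete plan takes 11:)
1. bodyguard II and diplomat II cross → the lab module.
2. bodyguard II crosses ← the storage bay.
3. diplomat III, diplomat IV, and diplomat V cross → the lab module.
4. diplomat II crosses ← the storage bay.
5. bodyguard III, bodyguard IV, and bodyguard V cross → the lab module.
6. bodyguard III and diplomat III cross ← the storage bay.
7. bodyguard I, bodyguard II, and bodyguard III cross → the lab module.
8. diplomat IV crosses ← the storage bay.
9. diplomat II and diplomat III cross → the lab module.
10. diplomat II crosses ← the storage bay.
11. diplomat I, diplomat II, and diplomat IV cross → the lab module.

No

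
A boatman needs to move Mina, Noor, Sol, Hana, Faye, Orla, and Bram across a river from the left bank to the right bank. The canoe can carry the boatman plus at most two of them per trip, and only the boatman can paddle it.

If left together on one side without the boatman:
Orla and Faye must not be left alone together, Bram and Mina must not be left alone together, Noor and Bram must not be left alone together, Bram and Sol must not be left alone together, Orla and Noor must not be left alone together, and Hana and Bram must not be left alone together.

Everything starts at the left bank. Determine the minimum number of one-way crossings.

9

Counting alone: the boatman can take at most 2 across per trip to the right bank, so moving all 7 needs at least 4 loaded trips out, with a return between consecutive ones — at least 7 crossings.
The safety rule pushes this higher. Following every safe sequence of crossings, the most of the 7 that can be at the right bank as the canoe arrives there on crossing 7 is 6 — never all 7.
So no plan with fewer than 9 crossings exists, and this one achieves 9:
1. Boatman goes to the right bank with Bram and Orla.  [the left bank: Faye, Hana, Mina, Noor, Sol | the right bank: Bram, Orla]
2. Boatman goes back to the left bank alone.  [the left bank: Faye, Hana, Mina, Noor, Sol | the right bank: Bram, Orla]
3. Boatman goes to the right bank with Faye.  [the left bank: Hana, Mina, Noor, Sol | the right bank: Bram, Faye, Orla]
4. Boatman goes back to the left bank with Orla.  [the left bank: Hana, Mina, Noor, Orla, Sol | the right bank: Bram, Faye]
5. Boatman goes to the right bank with Mina and Noor.  [the left bank: Hana, Orla, Sol | the right bank: Bram, Faye, Mina, Noor]
6. Boatman goes back to the left bank with Bram.  [the left bank: Bram, Hana, Orla, Sol | the right bank: Faye, Mina, Noor]
7. Boatman goes to the right bank with Hana and Sol.  [the left bank: Bram, Orla | the right bank: Faye, Hana, Mina, Noor, Sol]
8. Boatman goes back to the left bank alone.  [the left bank: Bram, Orla | the right bank: Faye, Hana, Mina, Noor, Sol]
9. Boatman goes to the right bank with Bram and Orla.  [the left bank: — | the right bank: Bram, Faye, Hana, Mina, Noor, Orla, Sol]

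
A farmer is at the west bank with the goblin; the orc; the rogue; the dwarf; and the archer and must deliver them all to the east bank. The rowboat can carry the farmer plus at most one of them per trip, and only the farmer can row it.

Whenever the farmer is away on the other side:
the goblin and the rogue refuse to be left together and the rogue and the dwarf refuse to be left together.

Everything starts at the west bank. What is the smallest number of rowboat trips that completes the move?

11

Counting alone: the farmer can take at most 1 across per trip to the east bank, so moving all 5 needs at least 5 loaded trips out, with a return between consecutive ones — at least 9 crossings.
The safety rule pushes this higher. Following every safe sequence of crossings, the most of the 5 that can be at the east bank as the rowboat arrives there on crossing 9 is 4 — never all 5.
So no plan with fewer than 11 crossings exists, and this one achieves 11:
1. Farmer goes to the east bank with the rogue.
2. Farmer goes back to the west bank alone.
3. Farmer goes to the east bank with the goblin.
4. Farmer goes back to the west bank with the rogue.
5. Farmer goes to the east bank with the dwarf.
6. Farmer goes back to the west bank alone.
7. Farmer goes to the east bank with the orc.
8. Farmer goes back to the west bank alone.
9. Farmer goes to the east bank with the archer.
10. Farmer goes back to the west bank alone.
11. Farmer goes to the east bank with the rogue.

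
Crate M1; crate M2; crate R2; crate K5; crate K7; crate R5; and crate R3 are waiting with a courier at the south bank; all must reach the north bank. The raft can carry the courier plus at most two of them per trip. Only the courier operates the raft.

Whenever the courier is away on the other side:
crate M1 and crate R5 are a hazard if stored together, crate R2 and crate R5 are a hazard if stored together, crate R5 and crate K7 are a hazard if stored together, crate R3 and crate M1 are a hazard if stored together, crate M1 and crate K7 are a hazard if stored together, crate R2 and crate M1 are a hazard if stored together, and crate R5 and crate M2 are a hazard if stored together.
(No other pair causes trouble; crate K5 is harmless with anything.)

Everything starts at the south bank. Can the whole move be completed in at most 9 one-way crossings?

Counting alone: the courier can take at most 2 across per trip to the north bank, so moving all 7 needs at least 4 loaded trips out, with a return between consecutive ones — at least 7 crossings.
The safety rule pushes this higher. Following every safe sequence of crossings, the most of the 7 that can be at the north bank as the raft arrives there on crossings 7, 9 is 5, 6 respectively — never all 7.
So the move cannot be finished within 9 crossings. (The shortest complete plan takes 11:)
1. Courier goes to the north bank with crate M1 and crate R5.  [the south bank: crate K5, crate K7, crate M2, crate R2, crate R3 | the north bank: crate M1, crate R5]
2. Courier goes back to the south bank with crate M1.  [the south bank: crate K5, crate K7, crate M1, crate M2, crate R2, crate R3 | the north bank: crate R5]
3. Courier goes to the north bank with crate M1 and crate M2.  [the south bank: crate K5, crate K7, crate R2, crate R3 | the north bank: crate M1, crate M2, crate R5]
4. Courier goes back to the south bank with crate R5.  [the south bank: crate K5, crate K7, crate R2, crate R3, crate R5 | the north bank: crate M1, crate M2]
5. Courier goes to the north bank with crate K7 and crate R2.  [the south bank: crate K5, crate R3, crate R5 | the north bank: crate K7, crate M1, crate M2, crate R2]
6. Courier goes back to the south bank with crate M1.  [the south bank: crate K5, crate M1, crate R3, crate R5 | the north bank: crate K7, crate M2, crate R2]
7. Courier goes to the north bank with crate K5 and crate M1.  [the south bank: crate R3, crate R5 | the north bank: crate K5, crate K7, crate M1, crate M2, crate R2]
8. Courier goes back to the south bank with crate M1.  [the south bank: crate M1, crate R3, crate R5 | the north bank: crate K5, crate K7, crate M2, crate R2]
9. Courier goes to the north bank with crate M1 and crate R3.  [the south bank: crate R5 | the north bank: crate K5, crate K7, crate M1, crate M2, crate R2, crate R3]
10. Courier goes back to the south bank with crate M1.  [the south bank: crate M1, crate R5 | the north bank: crate K5, crate K7, crate M2, crate R2, crate R3]
11. Courier goes to the north bank with crate M1 and crate R5.  [the south bank: — | the north bank: crate K5, crate K7, crate M1, crate M2, crate R2, crate R3, crate R5]

No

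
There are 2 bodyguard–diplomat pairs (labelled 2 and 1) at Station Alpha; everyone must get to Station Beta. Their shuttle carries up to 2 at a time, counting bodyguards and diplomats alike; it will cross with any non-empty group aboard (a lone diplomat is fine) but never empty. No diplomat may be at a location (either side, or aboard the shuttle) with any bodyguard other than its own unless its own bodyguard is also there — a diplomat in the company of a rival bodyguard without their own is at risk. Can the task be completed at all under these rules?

1. bodyguard 2 and diplomat 2 cross → Station Beta.
2. bodyguard 2 crosses ← Station Alpha.
3. bodyguard 1 and bodyguard 2 cross → Station Beta.
4. bodyguard 1 crosses ← Station Alpha.
5. bodyguard 1 and diplomat 1 cross → Station Beta.

Yes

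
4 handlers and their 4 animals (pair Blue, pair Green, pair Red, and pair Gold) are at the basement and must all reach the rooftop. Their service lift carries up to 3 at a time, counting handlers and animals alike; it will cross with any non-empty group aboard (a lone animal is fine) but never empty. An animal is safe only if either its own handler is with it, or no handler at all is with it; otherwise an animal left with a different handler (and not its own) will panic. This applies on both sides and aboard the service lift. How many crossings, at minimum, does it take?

Counting alone: each trip to the rooftop takes at most 3 across and each return brings at least 1 back, so after t trips out (and t−1 returns) at most 3t − (t−1) of the 8 are across; that first reaches 8 at t = 4, so at least 7 crossings are needed.
The safety rule pushes this higher. Following every safe sequence of crossings, the most of the 8 that can be at the rooftop as the service lift arrives there on crossing 7 is 7 — never all 8.
So no plan with fewer than 9 crossings exists, and this one achieves 9:
1. animal Blue and handler Blue cross → the rooftop.
2. handler Blue crosses ← the basement.
3. animal Green, handler Blue, and handler Green cross → the rooftop.
4. animal Blue and handler Blue cross ← the basement.
5. handler Blue, handler Gold, and handler Red cross → the rooftop.
6. animal Green crosses ← the basement.
7. animal Blue and animal Green cross → the rooftop.
8. animal Blue crosses ← the basement.
9. animal Blue, animal Gold, and animal Red cross → the rooftop.

9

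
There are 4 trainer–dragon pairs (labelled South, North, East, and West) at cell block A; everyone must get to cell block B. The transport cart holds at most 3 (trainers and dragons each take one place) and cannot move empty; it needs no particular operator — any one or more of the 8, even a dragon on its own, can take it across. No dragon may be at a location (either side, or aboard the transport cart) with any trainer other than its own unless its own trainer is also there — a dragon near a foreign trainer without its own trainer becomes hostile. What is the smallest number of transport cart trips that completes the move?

9

Counting alone: each trip to cell block B takes at most 3 across and each return brings at least 1 back, so after t trips out (and t−1 returns) at most 3t − (t−1) of the 8 are across; that first reaches 8 at t = 4, so at least 7 crossings are needed.
The safety rule pushes this higher. Following every safe sequence of crossings, the most of the 8 that can be at cell block B as the transport cart arrives there on crossing 7 is 7 — never all 8.
So no plan with fewer than 9 crossings exists, and this one achieves 9:
1. dragon South and trainer South cross → cell block B.
2. trainer South crosses ← cell block A.
3. dragon North, trainer North, and trainer South cross → cell block B.
4. dragon South and trainer South cross ← cell block A.
5. trainer East, trainer South, and trainer West cross → cell block B.
6. dragon North crosses ← cell block A.
7. dragon North and dragon South cross → cell block B.
8. dragon South crosses ← cell block A.
9. dragon East, dragon South, and dragon West cross → cell block B.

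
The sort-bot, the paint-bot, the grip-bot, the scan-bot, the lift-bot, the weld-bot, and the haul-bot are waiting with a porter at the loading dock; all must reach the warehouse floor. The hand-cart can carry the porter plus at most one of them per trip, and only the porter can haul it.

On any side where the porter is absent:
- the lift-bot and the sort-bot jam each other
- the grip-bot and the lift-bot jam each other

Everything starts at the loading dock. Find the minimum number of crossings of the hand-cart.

Counting alone: the porter can take at most 1 across per trip to the warehouse floor, so moving all 7 needs at least 7 loaded trips out, with a return between consecutive ones — at least 13 crossings.
The safety rule pushes this higher. Following every safe sequence of crossings, the most of the 7 that can be at the warehouse floor as the hand-cart arrives there on crossing 13 is 6 — never all 7.
So no plan with fewer than 15 crossings exists, and this one achieves 15:
1. Porter goes to the warehouse floor with the lift-bot.  [the loading dock: the grip-bot, the haul-bot, the paint-bot, the scan-bot, the sort-bot, the weld-bot | the warehouse floor: the lift-bot]
2. Porter goes back to the loading dock alone.  [the loading dock: the grip-bot, the haul-bot, the paint-bot, the scan-bot, the sort-bot, the weld-bot | the warehouse floor: the lift-bot]
3. Porter goes to the warehouse floor with the sort-bot.  [the loading dock: the grip-bot, the haul-bot, the paint-bot, the scan-bot, the weld-bot | the warehouse floor: the lift-bot, the sort-bot]
4. Porter goes back to the loading dock with the lift-bot.  [the loading dock: the grip-bot, the haul-bot, the lift-bot, the paint-bot, the scan-bot, the weld-bot | the warehouse floor: the sort-bot]
5. Porter goes to the warehouse floor with the grip-bot.  [the loading dock: the haul-bot, the lift-bot, the paint-bot, the scan-bot, the weld-bot | the warehouse floor: the grip-bot, the sort-bot]
6. Porter goes back to the loading dock alone.  [the loading dock: the haul-bot, the lift-bot, the paint-bot, the scan-bot, the weld-bot | the warehouse floor: the grip-bot, the sort-bot]
7. Porter goes to the warehouse floor with the paint-bot.  [the loading dock: the haul-bot, the lift-bot, the scan-bot, the weld-bot | the warehouse floor: the grip-bot, the paint-bot, the sort-bot]
8. Porter goes back to the loading dock alone.  [the loading dock: the haul-bot, the lift-bot, the scan-bot, the weld-bot | the warehouse floor: the grip-bot, the paint-bot, the sort-bot]
9. Porter goes to the warehouse floor with the scan-bot.  [the loading dock: the haul-bot, the lift-bot, the weld-bot | the warehouse floor: the grip-bot, the paint-bot, the scan-bot, the sort-bot]
10. Porter goes back to the loading dock alone.  [the loading dock: the haul-bot, the lift-bot, the weld-bot | the warehouse floor: the grip-bot, the paint-bot, the scan-bot, the sort-bot]
11. Porter goes to the warehouse floor with the weld-bot.  [the loading dock: the haul-bot, the lift-bot | the warehouse floor: the grip-bot, the paint-bot, the scan-bot, the sort-bot, the weld-bot]
12. Porter goes back to the loading dock alone.  [the loading dock: the haul-bot, the lift-bot | the warehouse floor: the grip-bot, the paint-bot, the scan-bot, the sort-bot, the weld-bot]
13. Porter goes to the warehouse floor with the haul-bot.  [the loading dock: the lift-bot | the warehouse floor: the grip-bot, the haul-bot, the paint-bot, the scan-bot, the sort-bot, the weld-bot]
14. Porter goes back to the loading dock alone.  [the loading dock: the lift-bot | the warehouse floor: the grip-bot, the haul-bot, the paint-bot, the scan-bot, the sort-bot, the weld-bot]
15. Porter goes to the warehouse floor with the lift-bot.  [the loading dock: — | the warehouse floor: the grip-bot, the haul-bot, the lift-bot, the paint-bot, the scan-bot, the sort-bot, the weld-bot]

15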